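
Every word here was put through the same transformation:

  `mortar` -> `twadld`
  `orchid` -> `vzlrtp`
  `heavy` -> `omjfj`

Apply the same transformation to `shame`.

zpjwp

In mortar: m→t is +7, o→w is +8, r→a is +9, t→d is +10 — the shift increases by 1 each position. The shift increases by 1 at each position, starting from +7: 7, 8, 9, ….
Applying it to shame: s+7=z, h+8=p, a+9=j, m+10=w, e+11=p.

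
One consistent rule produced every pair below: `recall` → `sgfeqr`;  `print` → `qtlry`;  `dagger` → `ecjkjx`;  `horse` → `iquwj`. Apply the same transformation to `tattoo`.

ucwxtu

In recall: r→s is +1, e→g is +2, c→f is +3, a→e is +4 — the shift increases by 1 each position. The shift increases by 1 at each position, starting from +1: 1, 2, 3, ….
On tattoo: t+1=u, a+2=c, t+3=w, t+4=x, o+5=t, o+6=u.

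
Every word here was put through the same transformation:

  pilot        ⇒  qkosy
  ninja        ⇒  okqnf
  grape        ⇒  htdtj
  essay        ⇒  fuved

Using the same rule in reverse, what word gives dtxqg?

crumb

In pilot: p→q is +1, i→k is +2, l→o is +3, o→s is +4 — the shift increases by 1 each position. The shift increases by 1 at each position, starting from +1: 1, 2, 3, ….
Reversing it on dtxqg: d−1=c, t−2=r, x−3=u, q−4=m, g−5=b.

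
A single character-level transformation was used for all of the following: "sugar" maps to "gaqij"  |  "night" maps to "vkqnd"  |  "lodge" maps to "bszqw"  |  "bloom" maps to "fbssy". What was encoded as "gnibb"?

shall

s(18)→g(6) and u(20)→a(0) fit y≡23x+8 (mod 26); the inverse of 23 mod 26 is 17. Treating letters as 0–25, the rule is x ↦ 23x + 8 (mod 26).
Undoing it on gnibb: g(6)→17·(6−8)≡18=s; n(13)→17·(13−8)≡7=h; i(8)→17·(8−8)≡0=a; b(1)→17·(1−8)≡11=l; b(1)→17·(1−8)≡11=l (all mod 26).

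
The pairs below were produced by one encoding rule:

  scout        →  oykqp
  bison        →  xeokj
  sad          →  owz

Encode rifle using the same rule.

nebha

Each letter is shifted forward by 22 in the alphabet (a Caesar shift of +22).
On rifle: r+22=n, i+22=e, f+22=b, l+22=h, e+22=a.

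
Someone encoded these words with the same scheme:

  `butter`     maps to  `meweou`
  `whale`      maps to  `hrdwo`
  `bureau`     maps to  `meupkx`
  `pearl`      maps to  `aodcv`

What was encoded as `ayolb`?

polar

A repeating key of period 3 is used — shifts +11, +10, +3 over and over.
Reversing it on ayolb: a−11=p, y−10=o, o−3=l, l−11=a, b−10=r.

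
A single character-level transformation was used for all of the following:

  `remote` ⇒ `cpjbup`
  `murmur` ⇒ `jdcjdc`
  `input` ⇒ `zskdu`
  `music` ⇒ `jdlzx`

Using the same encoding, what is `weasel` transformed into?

vpflpa

r(17)→c(2) and e(4)→p(15) fit y≡9x+5 (mod 26); the inverse of 9 mod 26 is 3. Treating letters as 0–25, the rule is x ↦ 9x + 5 (mod 26).
On weasel: w(22)→9·22+5≡21=v; e(4)→9·4+5≡15=p; a(0)→9·0+5≡5=f; s(18)→9·18+5≡11=l; e(4)→9·4+5≡15=p; l(11)→9·11+5≡0=a (all mod 26).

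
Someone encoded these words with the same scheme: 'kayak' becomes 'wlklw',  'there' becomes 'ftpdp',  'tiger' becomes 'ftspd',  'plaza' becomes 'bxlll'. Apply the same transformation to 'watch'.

ilfot

The shift depends on letter class: consonant k→w is +12, but vowel a→l is +11. Vowels shift forward by 11 and consonants shift forward by 12.
For watch: w(cons)+12=i, a(vowel)+11=l, t(cons)+12=f, c(cons)+12=o, h(cons)+12=t.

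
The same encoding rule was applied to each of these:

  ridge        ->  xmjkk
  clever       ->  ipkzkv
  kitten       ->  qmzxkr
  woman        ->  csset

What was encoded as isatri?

couple

Shifts by position in ridge: pos 0: r→x (+6), pos 1: i→m (+4), pos 2: d→j (+6), pos 3: g→k (+4) — repeating every 2. It's a Vigenère-style cipher with numeric key [6,4]: position i shifts by key[i mod 2].
Decoding isatri: i−6=c, s−4=o, a−6=u, t−4=p, r−6=l, i−4=e.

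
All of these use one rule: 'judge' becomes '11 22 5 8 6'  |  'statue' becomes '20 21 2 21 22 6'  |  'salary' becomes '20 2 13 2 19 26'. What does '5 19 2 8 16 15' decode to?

j is letter #10 and maps to 11: an offset of 1. Letters become their 1-based position plus 1 (so a→2, b→3, …).
Undoing it on 5 19 2 8 16 15: 5→(5−1)÷1=4=d, 19→(19−1)÷1=18=r, 2→(2−1)÷1=1=a, 8→(8−1)÷1=7=g, 16→(16−1)÷1=15=o, 15→(15−1)÷1=14=n.

dragon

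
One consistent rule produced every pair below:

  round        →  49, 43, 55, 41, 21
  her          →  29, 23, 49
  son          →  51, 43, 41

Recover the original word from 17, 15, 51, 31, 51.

r(#18)→49 and o(#15)→43: differences scale by 2, so n = 2·pos + 13. The formula is n = 2×(alphabet index, a=1) + 13.
Decoding 17, 15, 51, 31, 51: 17→(17−13)÷2=2=b, 15→(15−13)÷2=1=a, 51→(51−13)÷2=19=s, 31→(31−13)÷2=9=i, 51→(51−13)÷2=19=s.

basis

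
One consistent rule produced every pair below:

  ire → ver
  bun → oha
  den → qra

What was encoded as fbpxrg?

socket

Each letter is shifted forward by 13 in the alphabet (a Caesar shift of +13).
Decoding fbpxrg: f−13=s, b−13=o, p−13=c, x−13=k, r−13=e, g−13=t.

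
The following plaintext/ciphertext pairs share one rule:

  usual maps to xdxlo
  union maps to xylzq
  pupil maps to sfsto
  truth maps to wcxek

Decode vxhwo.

A repeating key of period 2 is used — shifts +3, +11 over and over.
Undoing it on vxhwo: v−3=s, x−11=m, h−3=e, w−11=l, o−3=l.

smell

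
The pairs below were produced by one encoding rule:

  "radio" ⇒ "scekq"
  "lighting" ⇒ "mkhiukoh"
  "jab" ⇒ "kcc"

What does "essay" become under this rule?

Vowels shift forward by 2 and consonants shift forward by 1.
For essay: e(vowel)+2=g, s(cons)+1=t, s(cons)+1=t, a(vowel)+2=c, y(cons)+1=z.

gttcz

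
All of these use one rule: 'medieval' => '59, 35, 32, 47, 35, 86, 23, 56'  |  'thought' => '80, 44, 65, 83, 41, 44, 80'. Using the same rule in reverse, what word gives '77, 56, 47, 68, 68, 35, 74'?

m(#13)→59 and e(#5)→35: differences scale by 3, so n = 3·pos + 20. With a=1..z=26, the number is 3·pos + 20.
Reversing it on 77, 56, 47, 68, 68, 35, 74: 77→(77−20)÷3=19=s, 56→(56−20)÷3=12=l, 47→(47−20)÷3=9=i, 68→(68−20)÷3=16=p, 68→(68−20)÷3=16=p, 35→(35−20)÷3=5=e, 74→(74−20)÷3=18=r.

slipper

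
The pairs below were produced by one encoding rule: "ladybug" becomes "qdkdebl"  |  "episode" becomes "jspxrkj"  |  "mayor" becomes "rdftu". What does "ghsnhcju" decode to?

believer

Shifts by position in ladybug: pos 0: l→q (+5), pos 1: a→d (+3), pos 2: d→k (+7), pos 3: y→d (+5), pos 4: b→e (+3), pos 5: u→b (+7) — repeating every 3. A repeating key of period 3 is used — shifts +5, +3, +7 over and over.
Reversing it on ghsnhcju: g−5=b, h−3=e, s−7=l, n−5=i, h−3=e, c−7=v, j−5=e, u−3=r.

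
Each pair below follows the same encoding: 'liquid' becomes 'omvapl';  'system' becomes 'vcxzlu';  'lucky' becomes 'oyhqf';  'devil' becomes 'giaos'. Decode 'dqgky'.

amber

In liquid: l→o is +3, i→m is +4, q→v is +5, u→a is +6 — the shift increases by 1 each position. Letter i (0-indexed) is shifted by i+3, so successive shifts are 3, 4, 5, ….
Reversing it on dqgky: d−3=a, q−4=m, g−5=b, k−6=e, y−7=r.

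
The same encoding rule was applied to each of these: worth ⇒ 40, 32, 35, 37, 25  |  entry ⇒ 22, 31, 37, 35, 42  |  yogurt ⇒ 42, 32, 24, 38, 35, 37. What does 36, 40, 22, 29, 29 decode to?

swell

w is letter #23 and maps to 40: an offset of 17. Letters become their 1-based position plus 17 (so a→18, b→19, …).
Reversing it on 36, 40, 22, 29, 29: 36→(36−17)÷1=19=s, 40→(40−17)÷1=23=w, 22→(22−17)÷1=5=e, 29→(29−17)÷1=12=l, 29→(29−17)÷1=12=l.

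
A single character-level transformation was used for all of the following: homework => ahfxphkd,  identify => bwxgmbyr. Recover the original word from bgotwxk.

invader

Compare letters: h→a is +19, o→h is +19, m→f is +19 — a constant shift. Each letter is shifted forward by 19 in the alphabet (a Caesar shift of +19).
Undoing it on bgotwxk: b−19=i, g−19=n, o−19=v, t−19=a, w−19=d, x−19=e, k−19=r.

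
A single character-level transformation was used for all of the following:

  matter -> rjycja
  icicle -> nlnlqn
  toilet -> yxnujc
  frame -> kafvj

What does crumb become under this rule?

Shifts by position in matter: pos 0: m→r (+5), pos 1: a→j (+9), pos 2: t→y (+5), pos 3: t→c (+9) — repeating every 2. The shifts repeat in a cycle of length 2: positions 0,1,… shift by +5, +9, then the pattern repeats.
For crumb: c+5=h, r+9=a, u+5=z, m+9=v, b+5=g.

hazvg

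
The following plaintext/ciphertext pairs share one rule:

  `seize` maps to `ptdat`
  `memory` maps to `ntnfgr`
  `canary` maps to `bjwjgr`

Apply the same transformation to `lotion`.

efydfw

s(18)→p(15) and e(4)→t(19) fit y≡9x+9 (mod 26); the inverse of 9 mod 26 is 3. Each letter's alphabet position (a=0..z=25) is mapped through 9·x+9 mod 26 — an affine cipher.
On lotion: l(11)→9·11+9≡4=e; o(14)→9·14+9≡5=f; t(19)→9·19+9≡24=y; i(8)→9·8+9≡3=d; o(14)→9·14+9≡5=f; n(13)→9·13+9≡22=w (all mod 26).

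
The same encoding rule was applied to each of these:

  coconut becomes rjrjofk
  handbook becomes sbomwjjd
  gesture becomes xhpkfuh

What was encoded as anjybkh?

c(2)→r(17) and o(14)→j(9) fit y≡21x+1 (mod 26); the inverse of 21 mod 26 is 5. Each letter's alphabet position (a=0..z=25) is mapped through 21·x+1 mod 26 — an affine cipher.
Decoding anjybkh: a(0)→5·(0−1)≡21=v; n(13)→5·(13−1)≡8=i; j(9)→5·(9−1)≡14=o; y(24)→5·(24−1)≡11=l; b(1)→5·(1−1)≡0=a; k(10)→5·(10−1)≡19=t; h(7)→5·(7−1)≡4=e (all mod 26).

violate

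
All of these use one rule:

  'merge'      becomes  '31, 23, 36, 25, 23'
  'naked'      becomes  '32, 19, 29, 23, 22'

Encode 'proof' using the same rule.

34, 36, 33, 33, 24

m is letter #13 and maps to 31: an offset of 18. Letters become their 1-based position plus 18 (so a→19, b→20, …).
Applying it to proof: p=16→34, r=18→36, o=15→33, o=15→33, f=6→24.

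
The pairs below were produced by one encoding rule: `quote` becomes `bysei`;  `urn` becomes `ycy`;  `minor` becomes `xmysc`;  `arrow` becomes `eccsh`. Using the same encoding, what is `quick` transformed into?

bymnv

Vowels shift forward by 4 and consonants shift forward by 11.
On quick: q(cons)+11=b, u(vowel)+4=y, i(vowel)+4=m, c(cons)+11=n, k(cons)+11=v.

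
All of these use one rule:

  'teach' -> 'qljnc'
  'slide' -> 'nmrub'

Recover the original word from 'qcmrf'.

The output letters match the input read backwards, each shifted +9: teach reversed is hcaet. Two steps: reverse the string, then apply a Caesar shift of +9.
Decoding qcmrf: shift back: q−9=h, c−9=t, m−9=d, r−9=i, f−9=w → htdiw; then reverse → width.

width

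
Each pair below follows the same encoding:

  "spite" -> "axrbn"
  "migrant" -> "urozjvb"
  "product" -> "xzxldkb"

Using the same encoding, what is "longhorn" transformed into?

The shift depends on letter class: consonant s→a is +8, but vowel i→r is +9. The rule splits by letter class: vowels +9, consonants +8.
Applying it to longhorn: l(cons)+8=t, o(vowel)+9=x, n(cons)+8=v, g(cons)+8=o, h(cons)+8=p, o(vowel)+9=x, r(cons)+8=z, n(cons)+8=v.

txvopxzv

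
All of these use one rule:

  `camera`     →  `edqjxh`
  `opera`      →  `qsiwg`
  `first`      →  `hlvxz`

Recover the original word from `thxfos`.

retail

In camera: c→e is +2, a→d is +3, m→q is +4, e→j is +5 — the shift increases by 1 each position. Letter i (0-indexed) is shifted by i+2, so successive shifts are 2, 3, 4, ….
Decoding thxfos: t−2=r, h−3=e, x−4=t, f−5=a, o−6=i, s−7=l.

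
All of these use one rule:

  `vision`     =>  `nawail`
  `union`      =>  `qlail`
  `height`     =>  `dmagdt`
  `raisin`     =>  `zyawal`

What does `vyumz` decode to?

v(21)→n(13) and i(8)→a(0) fit y≡23x+24 (mod 26); the inverse of 23 mod 26 is 17. Treating letters as 0–25, the rule is x ↦ 23x + 24 (mod 26).
Decoding vyumz: v(21)→17·(21−24)≡1=b; y(24)→17·(24−24)≡0=a; u(20)→17·(20−24)≡10=k; m(12)→17·(12−24)≡4=e; z(25)→17·(25−24)≡17=r (all mod 26).

baker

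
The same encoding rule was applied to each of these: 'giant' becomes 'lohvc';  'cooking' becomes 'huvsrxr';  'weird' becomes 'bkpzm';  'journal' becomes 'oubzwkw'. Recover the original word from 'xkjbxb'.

The shift increases by 1 at each position, starting from +5: 5, 6, 7, ….
Decoding xkjbxb: x−5=s, k−6=e, j−7=c, b−8=t, x−9=o, b−10=r.

sector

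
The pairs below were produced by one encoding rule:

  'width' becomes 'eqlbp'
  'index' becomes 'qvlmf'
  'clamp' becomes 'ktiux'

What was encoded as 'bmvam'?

Compare letters: w→e is +8, i→q is +8, d→l is +8 — a constant shift. Every letter moves 8 places later in the alphabet, wrapping around z→a.
Reversing it on bmvam: b−8=t, m−8=e, v−8=n, a−8=s, m−8=e.

tense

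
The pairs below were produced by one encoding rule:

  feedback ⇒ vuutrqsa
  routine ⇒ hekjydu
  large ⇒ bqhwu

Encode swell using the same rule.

imubb

Compare letters: f→v is +16, e→u is +16, e→u is +16 — a constant shift. Each letter is shifted forward by 16 in the alphabet (a Caesar shift of +16).
For swell: s+16=i, w+16=m, e+16=u, l+16=b, l+16=b.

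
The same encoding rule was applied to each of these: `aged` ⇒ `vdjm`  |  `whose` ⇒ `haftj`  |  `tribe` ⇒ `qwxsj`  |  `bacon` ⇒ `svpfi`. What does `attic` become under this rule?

vqqxp

a(0)→v(21) and g(6)→d(3) fit y≡23x+21 (mod 26); the inverse of 23 mod 26 is 17. Treating letters as 0–25, the rule is x ↦ 23x + 21 (mod 26).
Applying it to attic: a(0)→23·0+21≡21=v; t(19)→23·19+21≡16=q; t(19)→23·19+21≡16=q; i(8)→23·8+21≡23=x; c(2)→23·2+21≡15=p (all mod 26).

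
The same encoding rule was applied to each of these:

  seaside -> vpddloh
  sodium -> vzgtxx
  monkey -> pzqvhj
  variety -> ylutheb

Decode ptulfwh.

Shifts by position in seaside: pos 0: s→v (+3), pos 1: e→p (+11), pos 2: a→d (+3), pos 3: s→d (+11) — repeating every 2. The shifts repeat in a cycle of length 2: positions 0,1,… shift by +3, +11, then the pattern repeats.
Reversing it on ptulfwh: p−3=m, t−11=i, u−3=r, l−11=a, f−3=c, w−11=l, h−3=e.

miracle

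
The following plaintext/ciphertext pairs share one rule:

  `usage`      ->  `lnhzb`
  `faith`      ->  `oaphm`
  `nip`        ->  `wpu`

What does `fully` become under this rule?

fssbm

The output letters match the input read backwards, each shifted +7: usage reversed is egasu. Read the word backwards and shift each letter +7.
Applying it to fully: reverse → ylluf; then shift: y+7=f, l+7=s, l+7=s, u+7=b, f+7=m.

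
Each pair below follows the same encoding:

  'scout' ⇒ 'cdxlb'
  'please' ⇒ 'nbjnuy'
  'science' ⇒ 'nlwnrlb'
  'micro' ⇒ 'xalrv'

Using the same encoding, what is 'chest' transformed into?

The output letters match the input read backwards, each shifted +9: scout reversed is tuocs. Read the word backwards and shift each letter +9.
Applying it to chest: reverse → tsehc; then shift: t+9=c, s+9=b, e+9=n, h+9=q, c+9=l.

cbnql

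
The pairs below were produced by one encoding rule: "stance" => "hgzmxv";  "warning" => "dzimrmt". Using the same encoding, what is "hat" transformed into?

Letters are reflected about the middle of the alphabet (position → 25−position): Atbash.
On hat: h↔s, a↔z, t↔g.

szg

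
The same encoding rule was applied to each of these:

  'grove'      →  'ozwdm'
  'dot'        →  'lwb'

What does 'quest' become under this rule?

Every letter moves 8 places later in the alphabet, wrapping around z→a.
On quest: q+8=y, u+8=c, e+8=m, s+8=a, t+8=b.

ycmab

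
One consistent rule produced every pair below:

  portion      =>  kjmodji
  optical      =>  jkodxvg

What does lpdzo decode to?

Compare letters: p→k is +21, o→j is +21, r→m is +21 — a constant shift. Each letter is shifted forward by 21 in the alphabet (a Caesar shift of +21).
Undoing it on lpdzo: l−21=q, p−21=u, d−21=i, z−21=e, o−21=t.

quiet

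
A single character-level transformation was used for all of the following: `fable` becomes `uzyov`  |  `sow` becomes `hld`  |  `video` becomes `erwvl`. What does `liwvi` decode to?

Each pair mirrors across the alphabet (f↔u, a↔z, b↔y): positions sum to 25. This is the alphabet-reversal cipher (Atbash): a becomes z, b becomes y, etc.
Decoding liwvi: l↔o, i↔r, w↔d, v↔e, i↔r.

order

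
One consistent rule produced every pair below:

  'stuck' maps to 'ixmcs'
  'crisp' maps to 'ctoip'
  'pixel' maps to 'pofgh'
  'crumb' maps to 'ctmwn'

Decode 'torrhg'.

s(18)→i(8) and t(19)→x(23) fit y≡15x+24 (mod 26); the inverse of 15 mod 26 is 7. Treating letters as 0–25, the rule is x ↦ 15x + 24 (mod 26).
Decoding torrhg: t(19)→7·(19−24)≡17=r; o(14)→7·(14−24)≡8=i; r(17)→7·(17−24)≡3=d; r(17)→7·(17−24)≡3=d; h(7)→7·(7−24)≡11=l; g(6)→7·(6−24)≡4=e (all mod 26).

riddle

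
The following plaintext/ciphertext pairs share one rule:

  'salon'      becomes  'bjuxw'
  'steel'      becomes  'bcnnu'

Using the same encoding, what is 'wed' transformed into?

Compare letters: s→b is +9, a→j is +9, l→u is +9 — a constant shift. This is a Caesar cipher with shift 9.
On wed: w+9=f, e+9=n, d+9=m.

fnm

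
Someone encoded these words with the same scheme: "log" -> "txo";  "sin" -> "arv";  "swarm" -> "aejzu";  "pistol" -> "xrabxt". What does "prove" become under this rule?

xzxdn

The shift depends on letter class: consonant l→t is +8, but vowel o→x is +9. Vowels shift forward by 9 and consonants shift forward by 8.
For prove: p(cons)+8=x, r(cons)+8=z, o(vowel)+9=x, v(cons)+8=d, e(vowel)+9=n.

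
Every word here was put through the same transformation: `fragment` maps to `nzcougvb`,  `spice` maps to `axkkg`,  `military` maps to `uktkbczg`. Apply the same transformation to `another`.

cvqbpgz

The shift depends on letter class: consonant f→n is +8, but vowel a→c is +2. Vowels shift forward by 2 and consonants shift forward by 8.
For another: a(vowel)+2=c, n(cons)+8=v, o(vowel)+2=q, t(cons)+8=b, h(cons)+8=p, e(vowel)+2=g, r(cons)+8=z.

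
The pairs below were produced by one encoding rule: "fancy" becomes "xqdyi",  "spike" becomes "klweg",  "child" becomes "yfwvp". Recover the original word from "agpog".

f(5)→x(23) and a(0)→q(16) fit y≡17x+16 (mod 26); the inverse of 17 mod 26 is 23. Each letter's alphabet position (a=0..z=25) is mapped through 17·x+16 mod 26 — an affine cipher.
Reversing it on agpog: a(0)→23·(0−16)≡22=w; g(6)→23·(6−16)≡4=e; p(15)→23·(15−16)≡3=d; o(14)→23·(14−16)≡6=g; g(6)→23·(6−16)≡4=e (all mod 26).

wedge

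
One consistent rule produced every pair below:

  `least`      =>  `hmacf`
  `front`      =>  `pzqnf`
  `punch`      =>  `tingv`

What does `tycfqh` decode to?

pistol

Treating letters as 0–25, the rule is x ↦ 3x + 0 (mod 26).
Undoing it on tycfqh: t(19)→9·(19−0)≡15=p; y(24)→9·(24−0)≡8=i; c(2)→9·(2−0)≡18=s; f(5)→9·(5−0)≡19=t; q(16)→9·(16−0)≡14=o; h(7)→9·(7−0)≡11=l (all mod 26).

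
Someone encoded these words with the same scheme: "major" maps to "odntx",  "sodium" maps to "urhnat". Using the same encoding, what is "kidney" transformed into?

In major: m→o is +2, a→d is +3, j→n is +4, o→t is +5 — the shift increases by 1 each position. Each letter shifts forward by (position + 2), i.e. 2, 3, 4, … — the shift grows by one for each successive letter.
On kidney: k+2=m, i+3=l, d+4=h, n+5=s, e+6=k, y+7=f.

mlhskf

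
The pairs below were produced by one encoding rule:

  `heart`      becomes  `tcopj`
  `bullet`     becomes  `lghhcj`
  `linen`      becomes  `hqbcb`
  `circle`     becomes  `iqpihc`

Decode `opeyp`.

armor

h(7)→t(19) and e(4)→c(2) fit y≡23x+14 (mod 26); the inverse of 23 mod 26 is 17. Treating letters as 0–25, the rule is x ↦ 23x + 14 (mod 26).
Undoing it on opeyp: o(14)→17·(14−14)≡0=a; p(15)→17·(15−14)≡17=r; e(4)→17·(4−14)≡12=m; y(24)→17·(24−14)≡14=o; p(15)→17·(15−14)≡17=r (all mod 26).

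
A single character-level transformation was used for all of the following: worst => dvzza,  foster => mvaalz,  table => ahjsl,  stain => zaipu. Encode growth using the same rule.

nywdap

Shifts by position in worst: pos 0: w→d (+7), pos 1: o→v (+7), pos 2: r→z (+8), pos 3: s→z (+7), pos 4: t→a (+7) — repeating every 3. A repeating key of period 3 is used — shifts +7, +7, +8 over and over.
For growth: g+7=n, r+7=y, o+8=w, w+7=d, t+7=a, h+8=p.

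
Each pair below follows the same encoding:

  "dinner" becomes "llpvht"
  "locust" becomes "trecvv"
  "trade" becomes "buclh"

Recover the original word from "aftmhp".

A repeating key of period 3 is used — shifts +8, +3, +2 over and over.
Undoing it on aftmhp: a−8=s, f−3=c, t−2=r, m−8=e, h−3=e, p−2=n.

screen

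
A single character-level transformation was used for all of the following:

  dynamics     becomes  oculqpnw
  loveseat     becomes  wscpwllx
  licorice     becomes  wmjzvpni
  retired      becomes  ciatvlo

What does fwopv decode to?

It's a Vigenère-style cipher with numeric key [11,4,7]: position i shifts by key[i mod 3].
Decoding fwopv: f−11=u, w−4=s, o−7=h, p−11=e, v−4=r.

usher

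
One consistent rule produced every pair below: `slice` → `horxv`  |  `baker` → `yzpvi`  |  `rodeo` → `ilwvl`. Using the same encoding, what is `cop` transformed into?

Each pair mirrors across the alphabet (s↔h, l↔o, i↔r): positions sum to 25. Each letter is replaced by its mirror in the alphabet: a↔z, b↔y, c↔x, and so on (the Atbash cipher).
Applying it to cop: c↔x, o↔l, p↔k.

xlk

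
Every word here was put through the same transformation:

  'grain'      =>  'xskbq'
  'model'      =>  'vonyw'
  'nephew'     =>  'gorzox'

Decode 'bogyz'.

power

The output letters match the input read backwards, each shifted +10: grain reversed is niarg. The word is reversed, then every letter is shifted forward by 10.
Decoding bogyz: shift back: b−10=r, o−10=e, g−10=w, y−10=o, z−10=p → rewop; then reverse → power.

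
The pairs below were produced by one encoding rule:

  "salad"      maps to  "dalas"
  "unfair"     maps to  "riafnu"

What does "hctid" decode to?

The output letters match the input read backwards: salad reversed is dalas. The word is simply reversed.
Decoding hctid: then reverse → ditch.

ditch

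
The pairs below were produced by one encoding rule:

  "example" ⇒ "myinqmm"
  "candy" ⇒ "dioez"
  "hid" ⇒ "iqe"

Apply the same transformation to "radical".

sieqdim

The rule splits by letter class: vowels +8, consonants +1.
For radical: r(cons)+1=s, a(vowel)+8=i, d(cons)+1=e, i(vowel)+8=q, c(cons)+1=d, a(vowel)+8=i, l(cons)+1=m.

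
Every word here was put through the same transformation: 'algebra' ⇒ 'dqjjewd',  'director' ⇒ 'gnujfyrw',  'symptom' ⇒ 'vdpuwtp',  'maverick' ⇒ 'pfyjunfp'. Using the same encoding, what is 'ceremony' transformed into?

It's a Vigenère-style cipher with numeric key [3,5]: position i shifts by key[i mod 2].
On ceremony: c+3=f, e+5=j, r+3=u, e+5=j, m+3=p, o+5=t, n+3=q, y+5=d.

fjujptqd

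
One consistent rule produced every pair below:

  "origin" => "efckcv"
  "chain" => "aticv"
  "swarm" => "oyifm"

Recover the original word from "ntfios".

phrase

o(14)→e(4) and r(17)→f(5) fit y≡9x+8 (mod 26); the inverse of 9 mod 26 is 3. Treating letters as 0–25, the rule is x ↦ 9x + 8 (mod 26).
Decoding ntfios: n(13)→3·(13−8)≡15=p; t(19)→3·(19−8)≡7=h; f(5)→3·(5−8)≡17=r; i(8)→3·(8−8)≡0=a; o(14)→3·(14−8)≡18=s; s(18)→3·(18−8)≡4=e (all mod 26).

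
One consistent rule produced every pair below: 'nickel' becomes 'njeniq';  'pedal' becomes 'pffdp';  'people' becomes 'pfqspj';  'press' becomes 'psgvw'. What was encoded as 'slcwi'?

In nickel: n→n is +0, i→j is +1, c→e is +2, k→n is +3 — the shift increases by 1 each position. The shift increases by 1 at each position, starting from +0: 0, 1, 2, ….
Decoding slcwi: s−0=s, l−1=k, c−2=a, w−3=t, i−4=e.

skate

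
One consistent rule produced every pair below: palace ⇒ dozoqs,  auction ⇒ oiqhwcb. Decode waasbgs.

Compare letters: p→d is +14, a→o is +14, l→z is +14 — a constant shift. It's a constant shift of +14 (ROT14).
Reversing it on waasbgs: w−14=i, a−14=m, a−14=m, s−14=e, b−14=n, g−14=s, s−14=e.

immense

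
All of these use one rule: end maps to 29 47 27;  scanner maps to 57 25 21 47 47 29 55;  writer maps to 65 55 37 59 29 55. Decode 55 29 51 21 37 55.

e(#5)→29 and n(#14)→47: differences scale by 2, so n = 2·pos + 19. With a=1..z=26, the number is 2·pos + 19.
Decoding 55 29 51 21 37 55: 55→(55−19)÷2=18=r, 29→(29−19)÷2=5=e, 51→(51−19)÷2=16=p, 21→(21−19)÷2=1=a, 37→(37−19)÷2=9=i, 55→(55−19)÷2=18=r.

repair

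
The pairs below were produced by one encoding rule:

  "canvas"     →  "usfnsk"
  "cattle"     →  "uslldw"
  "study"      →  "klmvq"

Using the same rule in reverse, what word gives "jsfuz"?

Compare letters: c→u is +18, a→s is +18, n→f is +18 — a constant shift. This is a Caesar cipher with shift 18.
Undoing it on jsfuz: j−18=r, s−18=a, f−18=n, u−18=c, z−18=h.

ranch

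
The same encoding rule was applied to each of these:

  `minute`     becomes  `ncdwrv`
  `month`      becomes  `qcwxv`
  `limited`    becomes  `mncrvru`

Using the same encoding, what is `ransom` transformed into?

The output letters match the input read backwards, each shifted +9: minute reversed is etunim. Read the word backwards and shift each letter +9.
Applying it to ransom: reverse → mosnar; then shift: m+9=v, o+9=x, s+9=b, n+9=w, a+9=j, r+9=a.

vxbwja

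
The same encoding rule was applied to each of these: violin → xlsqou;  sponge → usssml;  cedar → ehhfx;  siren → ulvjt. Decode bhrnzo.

In violin: v→x is +2, i→l is +3, o→s is +4, l→q is +5 — the shift increases by 1 each position. Letter i (0-indexed) is shifted by i+2, so successive shifts are 2, 3, 4, ….
Undoing it on bhrnzo: b−2=z, h−3=e, r−4=n, n−5=i, z−6=t, o−7=h.

zenith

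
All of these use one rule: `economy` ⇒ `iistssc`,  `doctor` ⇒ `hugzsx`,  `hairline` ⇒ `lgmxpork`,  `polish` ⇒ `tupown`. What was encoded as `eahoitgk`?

audience

The shifts repeat in a cycle of length 2: positions 0,1,… shift by +4, +6, then the pattern repeats.
Reversing it on eahoitgk: e−4=a, a−6=u, h−4=d, o−6=i, i−4=e, t−6=n, g−4=c, k−6=e.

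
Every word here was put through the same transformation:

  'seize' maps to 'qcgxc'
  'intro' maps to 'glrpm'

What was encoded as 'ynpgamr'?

apricot

Every letter moves 24 places later in the alphabet, wrapping around z→a.
Decoding ynpgamr: y−24=a, n−24=p, p−24=r, g−24=i, a−24=c, m−24=o, r−24=t.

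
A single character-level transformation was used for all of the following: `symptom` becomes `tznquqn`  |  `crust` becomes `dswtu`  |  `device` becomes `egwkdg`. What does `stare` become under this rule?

Vowels shift forward by 2 and consonants shift forward by 1.
For stare: s(cons)+1=t, t(cons)+1=u, a(vowel)+2=c, r(cons)+1=s, e(vowel)+2=g.

tucsg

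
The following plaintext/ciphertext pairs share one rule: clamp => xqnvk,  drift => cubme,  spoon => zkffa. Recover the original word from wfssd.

c(2)→x(23) and l(11)→q(16) fit y≡5x+13 (mod 26); the inverse of 5 mod 26 is 21. This is an affine cipher: with a=0,…,z=25, each position x becomes (5x+13) mod 26.
Undoing it on wfssd: w(22)→21·(22−13)≡7=h; f(5)→21·(5−13)≡14=o; s(18)→21·(18−13)≡1=b; s(18)→21·(18−13)≡1=b; d(3)→21·(3−13)≡24=y (all mod 26).

hobby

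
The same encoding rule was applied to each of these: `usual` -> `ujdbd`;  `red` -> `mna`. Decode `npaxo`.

The output letters match the input read backwards, each shifted +9: usual reversed is lausu. Two steps: reverse the string, then apply a Caesar shift of +9.
Decoding npaxo: shift back: n−9=e, p−9=g, a−9=r, x−9=o, o−9=f → egrof; then reverse → forge.

forge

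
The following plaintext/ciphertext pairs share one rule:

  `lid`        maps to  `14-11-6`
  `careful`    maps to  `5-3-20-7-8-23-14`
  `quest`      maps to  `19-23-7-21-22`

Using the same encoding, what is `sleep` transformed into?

21-14-7-7-18

Each letter is replaced by its alphabet position (a=1..z=26) + 2.
For sleep: s=19→21, l=12→14, e=5→7, e=5→7, p=16→18.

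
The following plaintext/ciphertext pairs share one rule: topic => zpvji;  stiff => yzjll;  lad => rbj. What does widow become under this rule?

cjjpc

The shift depends on letter class: consonant t→z is +6, but vowel o→p is +1. Vowels shift forward by 1 and consonants shift forward by 6.
For widow: w(cons)+6=c, i(vowel)+1=j, d(cons)+6=j, o(vowel)+1=p, w(cons)+6=c.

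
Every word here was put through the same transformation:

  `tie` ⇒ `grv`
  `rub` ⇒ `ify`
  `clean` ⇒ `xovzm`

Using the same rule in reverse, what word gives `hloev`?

Each pair mirrors across the alphabet (t↔g, i↔r, e↔v): positions sum to 25. This is the alphabet-reversal cipher (Atbash): a becomes z, b becomes y, etc.
Reversing it on hloev: h↔s, l↔o, o↔l, e↔v, v↔e.

solve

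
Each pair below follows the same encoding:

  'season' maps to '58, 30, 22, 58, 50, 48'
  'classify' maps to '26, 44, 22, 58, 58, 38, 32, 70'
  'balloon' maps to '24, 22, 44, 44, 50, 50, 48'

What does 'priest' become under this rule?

s(#19)→58 and e(#5)→30: differences scale by 2, so n = 2·pos + 20. The formula is n = 2×(alphabet index, a=1) + 20.
On priest: p=16→52, r=18→56, i=9→38, e=5→30, s=19→58, t=20→60.

52, 56, 38, 30, 58, 60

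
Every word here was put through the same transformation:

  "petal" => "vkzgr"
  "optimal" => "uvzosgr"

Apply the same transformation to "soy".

yue

Compare letters: p→v is +6, e→k is +6, t→z is +6 — a constant shift. This is a Caesar cipher with shift 6.
Applying it to soy: s+6=y, o+6=u, y+6=e.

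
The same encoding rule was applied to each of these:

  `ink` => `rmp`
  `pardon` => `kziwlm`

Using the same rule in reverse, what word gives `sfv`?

This is the alphabet-reversal cipher (Atbash): a becomes z, b becomes y, etc.
Decoding sfv: s↔h, f↔u, v↔e.

hue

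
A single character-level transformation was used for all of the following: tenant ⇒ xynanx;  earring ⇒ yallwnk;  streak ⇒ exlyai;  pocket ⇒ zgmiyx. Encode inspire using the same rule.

This is an affine cipher: with a=0,…,z=25, each position x becomes (19x+0) mod 26.
For inspire: i(8)→19·8+0≡22=w; n(13)→19·13+0≡13=n; s(18)→19·18+0≡4=e; p(15)→19·15+0≡25=z; i(8)→19·8+0≡22=w; r(17)→19·17+0≡11=l; e(4)→19·4+0≡24=y (all mod 26).

wnezwly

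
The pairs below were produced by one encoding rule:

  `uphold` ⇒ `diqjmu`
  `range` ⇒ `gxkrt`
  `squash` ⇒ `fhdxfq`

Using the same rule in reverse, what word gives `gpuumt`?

u(20)→d(3) and p(15)→i(8) fit y≡25x+23 (mod 26); the inverse of 25 mod 26 is 25. This is an affine cipher: with a=0,…,z=25, each position x becomes (25x+23) mod 26.
Undoing it on gpuumt: g(6)→25·(6−23)≡17=r; p(15)→25·(15−23)≡8=i; u(20)→25·(20−23)≡3=d; u(20)→25·(20−23)≡3=d; m(12)→25·(12−23)≡11=l; t(19)→25·(19−23)≡4=e (all mod 26).

riddle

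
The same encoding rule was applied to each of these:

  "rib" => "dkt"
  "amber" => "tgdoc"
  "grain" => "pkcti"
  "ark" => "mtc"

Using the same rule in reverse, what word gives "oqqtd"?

The output letters match the input read backwards, each shifted +2: rib reversed is bir. Two steps: reverse the string, then apply a Caesar shift of +2.
Decoding oqqtd: shift back: o−2=m, q−2=o, q−2=o, t−2=r, d−2=b → moorb; then reverse → broom.

broom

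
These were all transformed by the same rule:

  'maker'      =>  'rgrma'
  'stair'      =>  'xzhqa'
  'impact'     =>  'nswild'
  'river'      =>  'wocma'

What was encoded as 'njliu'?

In maker: m→r is +5, a→g is +6, k→r is +7, e→m is +8 — the shift increases by 1 each position. The shift increases by 1 at each position, starting from +5: 5, 6, 7, ….
Reversing it on njliu: n−5=i, j−6=d, l−7=e, i−8=a, u−9=l.

ideal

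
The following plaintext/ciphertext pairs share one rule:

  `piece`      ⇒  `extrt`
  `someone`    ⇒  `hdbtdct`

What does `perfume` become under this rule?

Compare letters: p→e is +15, i→x is +15, e→t is +15 — a constant shift. It's a constant shift of +15 (ROT15).
For perfume: p+15=e, e+15=t, r+15=g, f+15=u, u+15=j, m+15=b, e+15=t.

etgujbt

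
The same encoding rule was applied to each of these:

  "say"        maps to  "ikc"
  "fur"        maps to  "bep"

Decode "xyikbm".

crayon

The output letters match the input read backwards, each shifted +10: say reversed is yas. Two steps: reverse the string, then apply a Caesar shift of +10.
Reversing it on xyikbm: shift back: x−10=n, y−10=o, i−10=y, k−10=a, b−10=r, m−10=c → noyarc; then reverse → crayon.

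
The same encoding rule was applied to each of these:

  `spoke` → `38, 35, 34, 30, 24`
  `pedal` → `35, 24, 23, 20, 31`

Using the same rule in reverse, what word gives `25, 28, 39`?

fit

s is letter #19 and maps to 38: an offset of 19. Letters become their 1-based position plus 19 (so a→20, b→21, …).
Decoding 25, 28, 39: 25→(25−19)÷1=6=f, 28→(28−19)÷1=9=i, 39→(39−19)÷1=20=t.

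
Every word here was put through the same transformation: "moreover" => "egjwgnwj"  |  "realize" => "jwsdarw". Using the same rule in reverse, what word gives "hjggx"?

proof

It's a constant shift of +18 (ROT18).
Decoding hjggx: h−18=p, j−18=r, g−18=o, g−18=o, x−18=f.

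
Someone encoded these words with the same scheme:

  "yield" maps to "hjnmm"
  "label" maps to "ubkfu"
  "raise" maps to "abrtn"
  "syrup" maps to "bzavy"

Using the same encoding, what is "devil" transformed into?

It's a Vigenère-style cipher with numeric key [9,1]: position i shifts by key[i mod 2].
On devil: d+9=m, e+1=f, v+9=e, i+1=j, l+9=u.

mfeju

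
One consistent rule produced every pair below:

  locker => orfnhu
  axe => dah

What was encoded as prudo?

moral

This is a Caesar cipher with shift 3.
Undoing it on prudo: p−3=m, r−3=o, u−3=r, d−3=a, o−3=l.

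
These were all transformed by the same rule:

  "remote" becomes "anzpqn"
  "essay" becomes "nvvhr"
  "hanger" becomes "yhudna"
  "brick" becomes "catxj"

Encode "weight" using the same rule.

bntdyq

r(17)→a(0) and e(4)→n(13) fit y≡21x+7 (mod 26); the inverse of 21 mod 26 is 5. This is an affine cipher: with a=0,…,z=25, each position x becomes (21x+7) mod 26.
Applying it to weight: w(22)→21·22+7≡1=b; e(4)→21·4+7≡13=n; i(8)→21·8+7≡19=t; g(6)→21·6+7≡3=d; h(7)→21·7+7≡24=y; t(19)→21·19+7≡16=q (all mod 26).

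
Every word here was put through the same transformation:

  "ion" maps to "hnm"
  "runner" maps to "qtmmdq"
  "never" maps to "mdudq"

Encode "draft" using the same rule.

Compare letters: i→h is +25, o→n is +25, n→m is +25 — a constant shift. This is a Caesar cipher with shift 25.
Applying it to draft: d+25=c, r+25=q, a+25=z, f+25=e, t+25=s.

cqzes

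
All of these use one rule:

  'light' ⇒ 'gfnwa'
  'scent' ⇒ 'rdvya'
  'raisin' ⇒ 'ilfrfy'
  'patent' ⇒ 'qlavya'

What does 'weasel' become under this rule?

bvlrvg

l(11)→g(6) and i(8)→f(5) fit y≡9x+11 (mod 26); the inverse of 9 mod 26 is 3. This is an affine cipher: with a=0,…,z=25, each position x becomes (9x+11) mod 26.
On weasel: w(22)→9·22+11≡1=b; e(4)→9·4+11≡21=v; a(0)→9·0+11≡11=l; s(18)→9·18+11≡17=r; e(4)→9·4+11≡21=v; l(11)→9·11+11≡6=g (all mod 26).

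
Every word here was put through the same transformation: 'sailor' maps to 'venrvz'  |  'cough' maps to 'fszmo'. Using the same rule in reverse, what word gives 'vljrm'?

In sailor: s→v is +3, a→e is +4, i→n is +5, l→r is +6 — the shift increases by 1 each position. The shift increases by 1 at each position, starting from +3: 3, 4, 5, ….
Undoing it on vljrm: v−3=s, l−4=h, j−5=e, r−6=l, m−7=f.

shelf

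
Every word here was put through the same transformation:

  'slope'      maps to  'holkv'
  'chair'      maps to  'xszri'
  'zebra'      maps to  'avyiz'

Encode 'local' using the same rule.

olxzo

Each pair mirrors across the alphabet (s↔h, l↔o, o↔l): positions sum to 25. This is the alphabet-reversal cipher (Atbash): a becomes z, b becomes y, etc.
On local: l↔o, o↔l, c↔x, a↔z, l↔o.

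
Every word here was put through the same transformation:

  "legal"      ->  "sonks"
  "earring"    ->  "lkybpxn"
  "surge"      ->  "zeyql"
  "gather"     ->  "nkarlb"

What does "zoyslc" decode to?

Shifts by position in legal: pos 0: l→s (+7), pos 1: e→o (+10), pos 2: g→n (+7), pos 3: a→k (+10) — repeating every 2. A repeating key of period 2 is used — shifts +7, +10 over and over.
Reversing it on zoyslc: z−7=s, o−10=e, y−7=r, s−10=i, l−7=e, c−10=s.

series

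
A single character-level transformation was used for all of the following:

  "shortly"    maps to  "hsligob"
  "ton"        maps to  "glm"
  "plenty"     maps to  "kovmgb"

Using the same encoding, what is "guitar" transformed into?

This is the alphabet-reversal cipher (Atbash): a becomes z, b becomes y, etc.
On guitar: g↔t, u↔f, i↔r, t↔g, a↔z, r↔i.

tfrgzi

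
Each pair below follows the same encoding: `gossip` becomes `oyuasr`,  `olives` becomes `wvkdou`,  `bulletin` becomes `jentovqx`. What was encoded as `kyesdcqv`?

cocktail

Shifts by position in gossip: pos 0: g→o (+8), pos 1: o→y (+10), pos 2: s→u (+2), pos 3: s→a (+8), pos 4: i→s (+10), pos 5: p→r (+2) — repeating every 3. It's a Vigenère-style cipher with numeric key [8,10,2]: position i shifts by key[i mod 3].
Reversing it on kyesdcqv: k−8=c, y−10=o, e−2=c, s−8=k, d−10=t, c−2=a, q−8=i, v−10=l.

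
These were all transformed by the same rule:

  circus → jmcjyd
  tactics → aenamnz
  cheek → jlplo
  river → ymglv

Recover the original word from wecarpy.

Shifts by position in circus: pos 0: c→j (+7), pos 1: i→m (+4), pos 2: r→c (+11), pos 3: c→j (+7), pos 4: u→y (+4), pos 5: s→d (+11) — repeating every 3. It's a Vigenère-style cipher with numeric key [7,4,11]: position i shifts by key[i mod 3].
Undoing it on wecarpy: w−7=p, e−4=a, c−11=r, a−7=t, r−4=n, p−11=e, y−7=r.

partner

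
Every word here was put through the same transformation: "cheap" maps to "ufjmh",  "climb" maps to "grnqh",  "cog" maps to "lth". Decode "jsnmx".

shine

The output letters match the input read backwards, each shifted +5: cheap reversed is paehc. Two steps: reverse the string, then apply a Caesar shift of +5.
Decoding jsnmx: shift back: j−5=e, s−5=n, n−5=i, m−5=h, x−5=s → enihs; then reverse → shine.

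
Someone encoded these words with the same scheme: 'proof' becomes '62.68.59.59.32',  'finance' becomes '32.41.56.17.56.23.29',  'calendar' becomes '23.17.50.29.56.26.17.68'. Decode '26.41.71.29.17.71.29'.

p(#16)→62 and r(#18)→68: differences scale by 3, so n = 3·pos + 14. The formula is n = 3×(alphabet index, a=1) + 14.
Reversing it on 26.41.71.29.17.71.29: 26→(26−14)÷3=4=d, 41→(41−14)÷3=9=i, 71→(71−14)÷3=19=s, 29→(29−14)÷3=5=e, 17→(17−14)÷3=1=a, 71→(71−14)÷3=19=s, 29→(29−14)÷3=5=e.

disease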